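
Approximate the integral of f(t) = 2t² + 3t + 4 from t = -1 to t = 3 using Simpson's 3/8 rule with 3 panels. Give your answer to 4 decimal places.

46.6667

h = (3 − (-1))/3 = 1.333333.
Nodes t₀,…,t₃ = -1, 0.333333, 1.666667, 3.
f(t) = 2t² + 3t + 4: f₀=3, f₁=5.222222, f₂=14.555556, f₃=31.
(3h/8)·[f₀ + 3f₁ + 3f₂ + f₃] = 0.5·(93.333333) = 46.6667.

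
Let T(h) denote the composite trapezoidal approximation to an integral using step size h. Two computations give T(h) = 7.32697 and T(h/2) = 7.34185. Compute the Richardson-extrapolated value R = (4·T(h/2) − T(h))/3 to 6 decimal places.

7.346810

R = (4·T(h/2) − T(h)) / 3 = (4·7.34185 − 7.32697)/3 = (22.04043)/3 = 7.346810.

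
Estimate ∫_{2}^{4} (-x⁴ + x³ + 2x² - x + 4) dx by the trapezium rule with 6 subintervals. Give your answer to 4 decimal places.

h = (4 − 2)/6 = 0.333333.
Nodes x₀,…,x₆ = 2, 2.333333, 2.666667, 3, 3.333333, 3.666667, 4.
f(x) = -x⁴ + x³ + 2x² - x + 4: f₀=2, f₁=-4.382716, f₂=-16.049383, f₃=-35, f₄=-63.530864, f₅=-104.234568, f₆=-160.
(h/2)·[f₀ + 2f₁ + 2f₂ + 2f₃ + 2f₄ + 2f₅ + f₆] = 0.166667·(-604.395062) = -100.7325.

-100.7325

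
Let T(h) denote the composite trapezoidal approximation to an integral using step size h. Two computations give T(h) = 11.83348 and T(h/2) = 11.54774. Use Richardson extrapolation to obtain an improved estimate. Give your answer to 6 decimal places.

11.452493

R = (4·T(h/2) − T(h)) / 3 = (4·11.54774 − 11.83348)/3 = (34.35748)/3 = 11.452493.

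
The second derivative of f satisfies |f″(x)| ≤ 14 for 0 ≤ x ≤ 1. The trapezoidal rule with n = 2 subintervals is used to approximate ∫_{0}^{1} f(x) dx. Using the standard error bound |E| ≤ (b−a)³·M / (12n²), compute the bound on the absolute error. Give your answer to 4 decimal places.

|E| ≤ (1)³·14 / (12·2²) = 14/48 = 0.2917.

0.2917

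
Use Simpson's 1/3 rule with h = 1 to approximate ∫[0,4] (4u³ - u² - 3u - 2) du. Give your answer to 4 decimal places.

202.6667

h = (4 − 0)/4 = 1.
Nodes u₀,…,u₄ = 0, 1, 2, 3, 4.
f(u) = 4u³ - u² - 3u - 2: f₀=-2, f₁=-2, f₂=20, f₃=88, f₄=226.
(h/3)·[f₀ + 4f₁ + 2f₂ + 4f₃ + f₄] = 0.333333·(608) = 202.6667.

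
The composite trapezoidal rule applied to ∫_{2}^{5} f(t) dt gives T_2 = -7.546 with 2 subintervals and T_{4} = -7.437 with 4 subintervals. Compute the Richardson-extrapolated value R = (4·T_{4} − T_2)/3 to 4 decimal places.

R = (4·T_{4} − T_2) / 3 = (4·(-7.437) − (-7.546))/3 = (-22.202)/3 = -7.4007.

-7.4007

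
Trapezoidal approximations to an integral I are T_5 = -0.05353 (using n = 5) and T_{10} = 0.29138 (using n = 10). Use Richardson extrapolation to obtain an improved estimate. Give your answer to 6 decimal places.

R = (4·T_{10} − T_5) / 3 = (4·0.29138 − (-0.05353))/3 = (1.21905)/3 = 0.406350.

0.406350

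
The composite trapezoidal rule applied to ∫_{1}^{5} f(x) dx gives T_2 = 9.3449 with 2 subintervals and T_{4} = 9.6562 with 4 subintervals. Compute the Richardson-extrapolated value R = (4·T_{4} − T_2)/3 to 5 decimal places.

9.75997

R = (4·T_{4} − T_2) / 3 = (4·9.6562 − 9.3449)/3 = (29.2799)/3 = 9.75997.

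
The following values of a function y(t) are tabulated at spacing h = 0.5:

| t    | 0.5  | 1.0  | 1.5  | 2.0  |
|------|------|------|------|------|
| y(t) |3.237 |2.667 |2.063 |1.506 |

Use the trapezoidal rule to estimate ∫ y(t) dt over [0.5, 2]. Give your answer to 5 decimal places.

h = 0.5, n = 3.
(h/2)·[y₀ + 2y₁ + 2y₂ + y₃] = 0.25·(14.203) = 3.55075.

3.55075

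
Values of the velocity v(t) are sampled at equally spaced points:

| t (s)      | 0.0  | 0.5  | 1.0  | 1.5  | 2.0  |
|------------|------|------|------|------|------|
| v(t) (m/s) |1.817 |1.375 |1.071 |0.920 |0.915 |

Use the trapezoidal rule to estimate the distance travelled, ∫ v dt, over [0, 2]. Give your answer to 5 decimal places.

h = 0.5, n = 4.
(h/2)·[y₀ + 2y₁ + 2y₂ + 2y₃ + y₄] = 0.25·(9.464) = 2.36600.

2.36600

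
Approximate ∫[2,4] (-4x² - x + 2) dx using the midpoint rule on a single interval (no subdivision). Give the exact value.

M = (b−a)·f(3) = 2·(-37) = -74.

-74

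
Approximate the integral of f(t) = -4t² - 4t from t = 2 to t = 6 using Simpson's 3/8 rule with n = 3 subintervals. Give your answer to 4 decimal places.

h = (6 − 2)/3 = 1.333333.
Nodes t₀,…,t₃ = 2, 3.333333, 4.666667, 6.
f(t) = -4t² - 4t: f₀=-24, f₁=-57.777778, f₂=-105.777778, f₃=-168.
(3h/8)·[f₀ + 3f₁ + 3f₂ + f₃] = 0.5·(-682.666667) = -341.3333.

-341.3333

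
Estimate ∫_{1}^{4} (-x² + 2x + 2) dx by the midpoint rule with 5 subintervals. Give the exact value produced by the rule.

0.09

h = (4 − 1)/5 = 0.6.
Midpoints m₁,…,m₅ = 1.3, 1.9, 2.5, 3.1, 3.7.
f(m₁)=2.91, f(m₂)=2.19, f(m₃)=0.75, f(m₄)=-1.41, f(m₅)=-4.29.
h·[f(m₁) + f(m₂) + f(m₃) + f(m₄) + f(m₅)] = 0.6·(0.15) = 0.09.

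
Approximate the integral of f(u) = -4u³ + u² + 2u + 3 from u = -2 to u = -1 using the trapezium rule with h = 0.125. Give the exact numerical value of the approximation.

17.3828125

h = (-1 − (-2))/8 = 0.125.
Nodes u₀,…,u₈ = -2, -1.875, -1.75, -1.625, -1.5, -1.375, -1.25, -1.125, -1.
f(u) = -4u³ + u² + 2u + 3: f₀=35, f₁=29.1328125, f₂=24, f₃=19.5546875, f₄=15.75, f₅=12.5390625, f₆=9.875, f₇=7.7109375, f₈=6.
(h/2)·[f₀ + 2f₁ + 2f₂ + 2f₃ + 2f₄ + 2f₅ + 2f₆ + 2f₇ + f₈] = 0.0625·(278.125) = 17.3828125.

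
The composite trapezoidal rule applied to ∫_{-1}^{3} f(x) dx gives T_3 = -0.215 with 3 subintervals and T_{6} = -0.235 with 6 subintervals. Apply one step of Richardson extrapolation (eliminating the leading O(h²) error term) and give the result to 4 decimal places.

R = (4·T_{6} − T_3) / 3 = (4·(-0.235) − (-0.215))/3 = (-0.725)/3 = -0.2417.

-0.2417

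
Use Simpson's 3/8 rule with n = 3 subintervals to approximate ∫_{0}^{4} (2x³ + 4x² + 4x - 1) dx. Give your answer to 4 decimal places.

241.3333

h = (4 − 0)/3 = 1.333333.
Nodes x₀,…,x₃ = 0, 1.333333, 2.666667, 4.
f(x) = 2x³ + 4x² + 4x - 1: f₀=-1, f₁=16.185185, f₂=76.037037, f₃=207.
(3h/8)·[f₀ + 3f₁ + 3f₂ + f₃] = 0.5·(482.666667) = 241.3333.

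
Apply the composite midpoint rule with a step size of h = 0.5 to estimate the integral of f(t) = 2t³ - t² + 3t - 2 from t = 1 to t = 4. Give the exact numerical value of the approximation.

h = (4 − 1)/6 = 0.5.
Midpoints m₁,…,m₆ = 1.25, 1.75, 2.25, 2.75, 3.25, 3.75.
f(m₁)=4.09375, f(m₂)=10.90625, f(m₃)=22.46875, f(m₄)=40.28125, f(m₅)=65.84375, f(m₆)=100.65625.
h·[f(m₁) + f(m₂) + f(m₃) + f(m₄) + f(m₅) + f(m₆)] = 0.5·(244.25) = 122.125.

122.125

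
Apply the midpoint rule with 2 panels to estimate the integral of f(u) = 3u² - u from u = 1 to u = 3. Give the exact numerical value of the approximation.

21.5

h = (3 − 1)/2 = 1.
Midpoints m₁,…,m₂ = 1.5, 2.5.
f(m₁)=5.25, f(m₂)=16.25.
h·[f(m₁) + f(m₂)] = 1·(21.5) = 21.5.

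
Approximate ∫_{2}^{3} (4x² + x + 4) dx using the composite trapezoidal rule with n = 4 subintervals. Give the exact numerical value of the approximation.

h = (3 − 2)/4 = 0.25.
Nodes x₀,…,x₄ = 2, 2.25, 2.5, 2.75, 3.
f(x) = 4x² + x + 4: f₀=22, f₁=26.5, f₂=31.5, f₃=37, f₄=43.
(h/2)·[f₀ + 2f₁ + 2f₂ + 2f₃ + f₄] = 0.125·(255) = 31.875.

31.875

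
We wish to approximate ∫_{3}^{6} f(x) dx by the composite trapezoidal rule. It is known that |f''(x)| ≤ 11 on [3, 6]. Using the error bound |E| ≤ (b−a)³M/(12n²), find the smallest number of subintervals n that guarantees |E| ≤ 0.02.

36

Need 297/(12n²) ≤ 0.02.
n² ≥ 297/(12·0.02) = 1237.5 ⇒ n ≥ 35.1781, so the smallest n is 36.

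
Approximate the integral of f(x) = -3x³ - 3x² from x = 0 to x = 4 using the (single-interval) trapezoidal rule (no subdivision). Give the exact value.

-480

T = (b−a)/2 · [f(0) + f(4)] = 2·[0 + (-240)] = -480.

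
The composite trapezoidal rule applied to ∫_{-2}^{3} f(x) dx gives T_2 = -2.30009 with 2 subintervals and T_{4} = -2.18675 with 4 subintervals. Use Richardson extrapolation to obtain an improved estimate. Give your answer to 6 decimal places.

-2.148970

R = (4·T_{4} − T_2) / 3 = (4·(-2.18675) − (-2.30009))/3 = (-6.44691)/3 = -2.148970.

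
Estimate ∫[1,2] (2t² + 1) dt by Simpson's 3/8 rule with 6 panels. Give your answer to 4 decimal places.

h = (2 − 1)/6 = 0.166667.
Nodes t₀,…,t₆ = 1, 1.166667, 1.333333, 1.5, 1.666667, 1.833333, 2.
f(t) = 2t² + 1: f₀=3, f₁=3.722222, f₂=4.555556, f₃=5.5, f₄=6.555556, f₅=7.722222, f₆=9.
(3h/8)·[f₀ + 3f₁ + 3f₂ + 2f₃ + 3f₄ + 3f₅ + f₆] = 0.0625·(90.666667) = 5.6667.

5.6667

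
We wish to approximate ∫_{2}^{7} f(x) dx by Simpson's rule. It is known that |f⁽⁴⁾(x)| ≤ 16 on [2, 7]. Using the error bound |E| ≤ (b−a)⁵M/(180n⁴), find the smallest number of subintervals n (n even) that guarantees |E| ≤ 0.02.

12

Need 50000/(180n⁴) ≤ 0.02.
n⁴ ≥ 50000/(180·0.02) = 13888.9 ⇒ n ≥ 10.8559, so the smallest even n is 12. (n must be even for Simpson's rule.)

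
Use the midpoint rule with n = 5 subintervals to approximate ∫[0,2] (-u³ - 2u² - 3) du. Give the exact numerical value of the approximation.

h = (2 − 0)/5 = 0.4.
Midpoints m₁,…,m₅ = 0.2, 0.6, 1, 1.4, 1.8.
f(m₁)=-3.088, f(m₂)=-3.936, f(m₃)=-6, f(m₄)=-9.664, f(m₅)=-15.312.
h·[f(m₁) + f(m₂) + f(m₃) + f(m₄) + f(m₅)] = 0.4·(-38) = -15.2.

-15.2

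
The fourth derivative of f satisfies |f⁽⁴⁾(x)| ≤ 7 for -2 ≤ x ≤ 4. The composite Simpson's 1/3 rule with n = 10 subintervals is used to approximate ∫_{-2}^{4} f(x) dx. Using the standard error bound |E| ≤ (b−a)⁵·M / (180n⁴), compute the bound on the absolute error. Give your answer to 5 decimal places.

0.03024

|E| ≤ (6)⁵·7 / (180·10⁴) = 54432/1800000 = 0.03024.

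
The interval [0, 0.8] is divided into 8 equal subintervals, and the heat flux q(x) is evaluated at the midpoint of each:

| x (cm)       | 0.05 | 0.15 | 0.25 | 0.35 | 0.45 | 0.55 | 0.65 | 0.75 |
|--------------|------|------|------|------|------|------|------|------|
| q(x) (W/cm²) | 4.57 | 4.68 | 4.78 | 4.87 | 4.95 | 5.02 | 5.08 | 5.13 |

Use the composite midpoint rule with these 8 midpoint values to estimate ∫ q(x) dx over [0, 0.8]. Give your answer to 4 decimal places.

h = 0.1, n = 8.
h·[y(m₁) + y(m₂) + y(m₃) + y(m₄) + y(m₅) + y(m₆) + y(m₇) + y(m₈)] = 0.1·(39.08) = 3.9080.

3.9080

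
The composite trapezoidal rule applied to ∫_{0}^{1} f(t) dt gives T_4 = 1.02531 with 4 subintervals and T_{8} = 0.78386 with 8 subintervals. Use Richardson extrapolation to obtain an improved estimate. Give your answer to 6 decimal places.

0.703377

R = (4·T_{8} − T_4) / 3 = (4·0.78386 − 1.02531)/3 = (2.11013)/3 = 0.703377.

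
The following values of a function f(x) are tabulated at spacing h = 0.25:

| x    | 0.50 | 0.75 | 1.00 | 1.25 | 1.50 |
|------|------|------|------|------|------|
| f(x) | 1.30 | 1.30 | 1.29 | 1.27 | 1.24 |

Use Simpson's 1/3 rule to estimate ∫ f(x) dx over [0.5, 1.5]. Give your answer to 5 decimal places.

1.28333

h = 0.25, n = 4.
(h/3)·[y₀ + 4y₁ + 2y₂ + 4y₃ + y₄] = 0.083333·(15.40) = 1.28333.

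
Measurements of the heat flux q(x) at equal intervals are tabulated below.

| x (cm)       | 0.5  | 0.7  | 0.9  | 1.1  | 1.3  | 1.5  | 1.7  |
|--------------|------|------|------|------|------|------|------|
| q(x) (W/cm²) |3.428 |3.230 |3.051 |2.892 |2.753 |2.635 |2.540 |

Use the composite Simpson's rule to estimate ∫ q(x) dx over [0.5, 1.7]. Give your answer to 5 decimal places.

3.50693

h = 0.2, n = 6.
(h/3)·[y₀ + 4y₁ + 2y₂ + 4y₃ + 2y₄ + 4y₅ + y₆] = 0.066667·(52.604) = 3.50693.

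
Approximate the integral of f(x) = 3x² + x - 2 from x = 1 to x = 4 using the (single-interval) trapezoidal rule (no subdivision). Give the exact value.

T = (b−a)/2 · [f(1) + f(4)] = 1.5·[2 + 50] = 78.

78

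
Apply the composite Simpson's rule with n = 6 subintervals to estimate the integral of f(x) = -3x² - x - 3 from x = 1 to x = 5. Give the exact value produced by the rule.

-148

h = (5 − 1)/6 = 0.666667.
Nodes x₀,…,x₆ = 1, 1.666667, 2.333333, 3, 3.666667, 4.333333, 5.
f(x) = -3x² - x - 3: f₀=-7, f₁=-13, f₂=-21.666667, f₃=-33, f₄=-47, f₅=-63.666667, f₆=-83.
(h/3)·[f₀ + 4f₁ + 2f₂ + 4f₃ + 2f₄ + 4f₅ + f₆] = 0.222222·(-666) = -148.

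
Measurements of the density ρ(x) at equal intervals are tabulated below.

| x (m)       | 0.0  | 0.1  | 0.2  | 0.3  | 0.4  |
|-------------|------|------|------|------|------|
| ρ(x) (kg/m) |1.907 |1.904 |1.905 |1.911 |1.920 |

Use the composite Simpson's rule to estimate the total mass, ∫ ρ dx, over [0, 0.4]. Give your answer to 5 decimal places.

0.76323

h = 0.1, n = 4.
(h/3)·[y₀ + 4y₁ + 2y₂ + 4y₃ + y₄] = 0.033333·(22.897) = 0.76323.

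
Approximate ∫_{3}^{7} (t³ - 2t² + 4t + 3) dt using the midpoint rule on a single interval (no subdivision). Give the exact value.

M = (b−a)·f(5) = 4·(98) = 392.

392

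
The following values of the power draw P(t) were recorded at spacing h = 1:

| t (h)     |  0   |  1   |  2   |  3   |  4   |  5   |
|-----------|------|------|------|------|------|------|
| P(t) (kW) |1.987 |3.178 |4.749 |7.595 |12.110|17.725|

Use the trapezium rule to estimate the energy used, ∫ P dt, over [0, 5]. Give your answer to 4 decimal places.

37.4880

h = 1, n = 5.
(h/2)·[y₀ + 2y₁ + 2y₂ + 2y₃ + 2y₄ + y₅] = 0.5·(74.976) = 37.4880.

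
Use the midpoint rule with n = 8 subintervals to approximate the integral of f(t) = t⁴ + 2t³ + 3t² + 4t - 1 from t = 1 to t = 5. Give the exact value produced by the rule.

1097.890625

h = (5 − 1)/8 = 0.5.
Midpoints m₁,…,m₈ = 1.25, 1.75, 2.25, 2.75, 3.25, 3.75, 4.25, 4.75.
f(m₁)=15.03515625, f(m₂)=35.28515625, f(m₃)=71.59765625, f(m₄)=131.47265625, f(m₅)=223.91015625, f(m₆)=359.41015625, f(m₇)=549.97265625, f(m₈)=809.09765625.
h·[f(m₁) + f(m₂) + f(m₃) + f(m₄) + f(m₅) + f(m₆) + f(m₇) + f(m₈)] = 0.5·(2195.78125) = 1097.890625.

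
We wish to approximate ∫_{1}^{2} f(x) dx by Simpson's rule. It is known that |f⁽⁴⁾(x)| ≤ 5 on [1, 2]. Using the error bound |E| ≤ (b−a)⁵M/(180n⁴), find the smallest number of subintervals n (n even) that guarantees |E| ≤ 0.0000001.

Need 5/(180n⁴) ≤ 0.0000001.
n⁴ ≥ 5/(180·0.0000001) = 277778 ⇒ n ≥ 22.9575, so the smallest even n is 24. (n must be even for Simpson's rule.)

24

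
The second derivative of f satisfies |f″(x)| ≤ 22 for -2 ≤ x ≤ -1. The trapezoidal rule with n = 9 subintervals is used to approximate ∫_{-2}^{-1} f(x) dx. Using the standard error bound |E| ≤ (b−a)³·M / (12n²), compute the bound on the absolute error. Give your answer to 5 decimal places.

0.02263

|E| ≤ (1)³·22 / (12·9²) = 22/972 = 0.02263.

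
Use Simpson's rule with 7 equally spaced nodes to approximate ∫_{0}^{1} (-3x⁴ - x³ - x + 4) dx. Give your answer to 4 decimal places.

h = (1 − 0)/6 = 0.166667.
Nodes x₀,…,x₆ = 0, 0.166667, 0.333333, 0.5, 0.666667, 0.833333, 1.
f(x) = -3x⁴ - x³ - x + 4: f₀=4, f₁=3.826389, f₂=3.592593, f₃=3.1875, f₄=2.444444, f₅=1.141204, f₆=-1.
(h/3)·[f₀ + 4f₁ + 2f₂ + 4f₃ + 2f₄ + 4f₅ + f₆] = 0.055556·(47.694444) = 2.6497.

2.6497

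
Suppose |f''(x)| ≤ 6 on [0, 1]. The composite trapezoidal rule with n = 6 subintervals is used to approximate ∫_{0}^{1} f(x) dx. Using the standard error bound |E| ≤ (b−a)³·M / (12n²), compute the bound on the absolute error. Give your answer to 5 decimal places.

0.01389

|E| ≤ (1)³·6 / (12·6²) = 6/432 = 0.01389.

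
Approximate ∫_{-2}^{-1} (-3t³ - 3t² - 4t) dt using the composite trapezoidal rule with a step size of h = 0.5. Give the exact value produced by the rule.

10.6875

h = (-1 − (-2))/2 = 0.5.
Nodes t₀,…,t₂ = -2, -1.5, -1.
f(t) = -3t³ - 3t² - 4t: f₀=20, f₁=9.375, f₂=4.
(h/2)·[f₀ + 2f₁ + f₂] = 0.25·(42.75) = 10.6875.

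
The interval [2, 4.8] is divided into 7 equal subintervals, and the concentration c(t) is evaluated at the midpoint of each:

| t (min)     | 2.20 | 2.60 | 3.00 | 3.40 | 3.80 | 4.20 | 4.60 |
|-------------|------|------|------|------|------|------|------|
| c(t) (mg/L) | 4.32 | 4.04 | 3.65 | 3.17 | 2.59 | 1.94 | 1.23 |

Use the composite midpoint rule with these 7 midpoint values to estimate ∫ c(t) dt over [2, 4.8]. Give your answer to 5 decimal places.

8.37600

h = 0.4, n = 7.
h·[y(m₁) + y(m₂) + y(m₃) + y(m₄) + y(m₅) + y(m₆) + y(m₇)] = 0.4·(20.94) = 8.37600.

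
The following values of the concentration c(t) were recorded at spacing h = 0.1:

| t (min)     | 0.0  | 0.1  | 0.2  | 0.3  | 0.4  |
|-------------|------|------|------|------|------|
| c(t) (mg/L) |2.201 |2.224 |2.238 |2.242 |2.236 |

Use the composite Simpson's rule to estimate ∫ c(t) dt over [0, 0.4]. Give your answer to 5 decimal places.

0.89257

h = 0.1, n = 4.
(h/3)·[y₀ + 4y₁ + 2y₂ + 4y₃ + y₄] = 0.033333·(26.777) = 0.89257.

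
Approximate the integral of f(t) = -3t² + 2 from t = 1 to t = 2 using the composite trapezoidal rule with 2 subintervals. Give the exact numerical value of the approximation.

-5.125

h = (2 − 1)/2 = 0.5.
Nodes t₀,…,t₂ = 1, 1.5, 2.
f(t) = -3t² + 2: f₀=-1, f₁=-4.75, f₂=-10.
(h/2)·[f₀ + 2f₁ + f₂] = 0.25·(-20.5) = -5.125.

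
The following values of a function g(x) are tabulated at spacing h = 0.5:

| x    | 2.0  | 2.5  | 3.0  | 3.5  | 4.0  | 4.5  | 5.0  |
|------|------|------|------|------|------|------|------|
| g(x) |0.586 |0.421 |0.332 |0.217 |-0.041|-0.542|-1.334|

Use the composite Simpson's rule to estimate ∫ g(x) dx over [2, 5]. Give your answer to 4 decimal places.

0.0363

h = 0.5, n = 6.
(h/3)·[y₀ + 4y₁ + 2y₂ + 4y₃ + 2y₄ + 4y₅ + y₆] = 0.166667·(0.218) = 0.0363.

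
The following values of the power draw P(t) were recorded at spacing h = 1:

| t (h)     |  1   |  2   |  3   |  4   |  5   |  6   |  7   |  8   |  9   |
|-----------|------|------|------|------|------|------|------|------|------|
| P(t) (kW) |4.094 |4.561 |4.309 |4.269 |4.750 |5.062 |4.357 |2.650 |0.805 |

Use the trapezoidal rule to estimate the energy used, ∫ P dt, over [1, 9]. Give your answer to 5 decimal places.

h = 1, n = 8.
(h/2)·[y₀ + 2y₁ + 2y₂ + 2y₃ + 2y₄ + 2y₅ + 2y₆ + 2y₇ + y₈] = 0.5·(64.815) = 32.40750.

32.40750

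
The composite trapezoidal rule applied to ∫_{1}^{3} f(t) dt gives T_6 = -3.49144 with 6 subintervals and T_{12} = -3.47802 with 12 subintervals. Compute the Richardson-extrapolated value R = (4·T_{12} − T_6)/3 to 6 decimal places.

R = (4·T_{12} − T_6) / 3 = (4·(-3.47802) − (-3.49144))/3 = (-10.42064)/3 = -3.473547.

-3.473547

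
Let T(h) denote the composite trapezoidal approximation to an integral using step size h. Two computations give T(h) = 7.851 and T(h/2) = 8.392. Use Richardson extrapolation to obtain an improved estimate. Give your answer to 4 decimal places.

R = (4·T(h/2) − T(h)) / 3 = (4·8.392 − 7.851)/3 = (25.717)/3 = 8.5723.

8.5723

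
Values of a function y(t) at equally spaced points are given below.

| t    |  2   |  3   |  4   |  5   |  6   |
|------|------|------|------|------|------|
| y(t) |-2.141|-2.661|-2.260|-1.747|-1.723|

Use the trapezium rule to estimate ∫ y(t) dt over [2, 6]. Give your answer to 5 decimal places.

-8.60000

h = 1, n = 4.
(h/2)·[y₀ + 2y₁ + 2y₂ + 2y₃ + y₄] = 0.5·(-17.200) = -8.60000.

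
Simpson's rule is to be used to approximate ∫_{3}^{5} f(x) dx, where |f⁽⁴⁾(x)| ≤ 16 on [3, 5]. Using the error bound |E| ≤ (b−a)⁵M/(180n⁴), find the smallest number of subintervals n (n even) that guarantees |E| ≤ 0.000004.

Need 512/(180n⁴) ≤ 0.000004.
n⁴ ≥ 512/(180·0.000004) = 711111 ⇒ n ≥ 29.0392, so the smallest even n is 30. (n must be even for Simpson's rule.)

30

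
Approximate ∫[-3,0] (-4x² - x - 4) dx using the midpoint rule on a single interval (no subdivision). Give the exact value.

M = (b−a)·f(-1.5) = 3·(-11.5) = -34.5.

-34.5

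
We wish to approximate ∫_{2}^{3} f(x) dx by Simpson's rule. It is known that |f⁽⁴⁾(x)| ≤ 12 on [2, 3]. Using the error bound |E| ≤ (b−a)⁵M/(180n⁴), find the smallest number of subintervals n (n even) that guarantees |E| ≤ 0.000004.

Need 12/(180n⁴) ≤ 0.000004.
n⁴ ≥ 12/(180·0.000004) = 16666.7 ⇒ n ≥ 11.3622, so the smallest even n is 12. (n must be even for Simpson's rule.)

12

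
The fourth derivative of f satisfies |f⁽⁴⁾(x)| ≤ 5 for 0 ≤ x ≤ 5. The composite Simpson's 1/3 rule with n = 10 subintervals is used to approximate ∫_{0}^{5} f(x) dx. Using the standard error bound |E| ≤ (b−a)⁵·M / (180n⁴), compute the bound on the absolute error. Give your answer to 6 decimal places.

|E| ≤ (5)⁵·5 / (180·10⁴) = 15625/1800000 = 0.008681.

0.008681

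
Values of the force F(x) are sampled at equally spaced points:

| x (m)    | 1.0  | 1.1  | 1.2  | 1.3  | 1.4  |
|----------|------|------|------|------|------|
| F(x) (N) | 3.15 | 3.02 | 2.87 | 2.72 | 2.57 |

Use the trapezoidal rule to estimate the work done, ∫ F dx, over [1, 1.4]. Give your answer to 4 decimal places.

1.1470

h = 0.1, n = 4.
(h/2)·[y₀ + 2y₁ + 2y₂ + 2y₃ + y₄] = 0.05·(22.94) = 1.1470.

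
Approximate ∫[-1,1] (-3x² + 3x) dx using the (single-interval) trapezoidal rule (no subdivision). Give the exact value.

-6

T = (b−a)/2 · [f(-1) + f(1)] = 1·[(-6) + 0] = -6.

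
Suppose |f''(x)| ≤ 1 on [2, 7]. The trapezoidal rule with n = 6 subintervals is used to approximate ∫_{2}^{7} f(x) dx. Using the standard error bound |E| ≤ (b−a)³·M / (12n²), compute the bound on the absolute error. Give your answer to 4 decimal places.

0.2894

|E| ≤ (5)³·1 / (12·6²) = 125/432 = 0.2894.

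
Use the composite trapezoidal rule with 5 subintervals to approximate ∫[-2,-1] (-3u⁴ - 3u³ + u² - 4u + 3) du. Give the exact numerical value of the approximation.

h = (-1 − (-2))/5 = 0.2.
Nodes u₀,…,u₅ = -2, -1.8, -1.6, -1.4, -1.2, -1.
f(u) = -3u⁴ - 3u³ + u² - 4u + 3: f₀=-9, f₁=-0.5568, f₂=4.5872, f₃=7.2672, f₄=8.2032, f₅=8.
(h/2)·[f₀ + 2f₁ + 2f₂ + 2f₃ + 2f₄ + f₅] = 0.1·(38.0016) = 3.80016.

3.80016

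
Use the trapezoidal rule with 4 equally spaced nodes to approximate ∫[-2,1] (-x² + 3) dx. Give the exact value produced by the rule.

5.5

h = (1 − (-2))/3 = 1.
Nodes x₀,…,x₃ = -2, -1, 0, 1.
f(x) = -x² + 3: f₀=-1, f₁=2, f₂=3, f₃=2.
(h/2)·[f₀ + 2f₁ + 2f₂ + f₃] = 0.5·(11) = 5.5.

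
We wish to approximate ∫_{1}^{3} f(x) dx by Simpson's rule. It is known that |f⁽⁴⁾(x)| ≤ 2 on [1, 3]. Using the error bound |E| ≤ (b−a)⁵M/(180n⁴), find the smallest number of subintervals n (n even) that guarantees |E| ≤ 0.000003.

20

Need 64/(180n⁴) ≤ 0.000003.
n⁴ ≥ 64/(180·0.000003) = 118519 ⇒ n ≥ 18.5544, so the smallest even n is 20. (n must be even for Simpson's rule.)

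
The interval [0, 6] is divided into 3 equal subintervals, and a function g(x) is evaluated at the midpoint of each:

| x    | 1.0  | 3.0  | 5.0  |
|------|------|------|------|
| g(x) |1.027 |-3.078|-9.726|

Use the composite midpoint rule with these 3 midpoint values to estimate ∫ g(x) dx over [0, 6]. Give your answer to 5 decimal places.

h = 2, n = 3.
h·[y(m₁) + y(m₂) + y(m₃)] = 2·(-11.777) = -23.55400.

-23.55400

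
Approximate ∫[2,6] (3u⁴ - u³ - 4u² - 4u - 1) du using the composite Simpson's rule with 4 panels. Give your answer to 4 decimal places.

3982.6667

h = (6 − 2)/4 = 1.
Nodes u₀,…,u₄ = 2, 3, 4, 5, 6.
f(u) = 3u⁴ - u³ - 4u² - 4u - 1: f₀=15, f₁=167, f₂=623, f₃=1629, f₄=3503.
(h/3)·[f₀ + 4f₁ + 2f₂ + 4f₃ + f₄] = 0.333333·(11948) = 3982.6667.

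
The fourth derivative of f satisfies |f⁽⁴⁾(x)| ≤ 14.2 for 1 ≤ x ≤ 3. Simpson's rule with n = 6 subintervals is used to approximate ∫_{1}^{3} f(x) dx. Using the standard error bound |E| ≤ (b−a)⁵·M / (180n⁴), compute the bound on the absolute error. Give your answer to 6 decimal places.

0.001948

|E| ≤ (2)⁵·14.2 / (180·6⁴) = 454.4/233280 = 0.001948.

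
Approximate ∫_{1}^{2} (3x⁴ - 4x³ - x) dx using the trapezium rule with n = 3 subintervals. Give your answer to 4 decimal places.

h = (2 − 1)/3 = 0.333333.
Nodes x₀,…,x₃ = 1, 1.333333, 1.666667, 2.
f(x) = 3x⁴ - 4x³ - x: f₀=-2, f₁=-1.333333, f₂=2.962963, f₃=14.
(h/2)·[f₀ + 2f₁ + 2f₂ + f₃] = 0.166667·(15.259259) = 2.5432.

2.5432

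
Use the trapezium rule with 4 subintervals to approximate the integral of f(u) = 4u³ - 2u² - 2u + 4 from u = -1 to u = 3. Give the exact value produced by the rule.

h = (3 − (-1))/4 = 1.
Nodes u₀,…,u₄ = -1, 0, 1, 2, 3.
f(u) = 4u³ - 2u² - 2u + 4: f₀=0, f₁=4, f₂=4, f₃=24, f₄=88.
(h/2)·[f₀ + 2f₁ + 2f₂ + 2f₃ + f₄] = 0.5·(152) = 76.

76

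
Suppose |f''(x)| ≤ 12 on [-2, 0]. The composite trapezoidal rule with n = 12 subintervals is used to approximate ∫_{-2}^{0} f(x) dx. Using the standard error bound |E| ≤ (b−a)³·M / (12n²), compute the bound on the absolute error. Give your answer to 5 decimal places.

|E| ≤ (2)³·12 / (12·12²) = 96/1728 = 0.05556.

0.05556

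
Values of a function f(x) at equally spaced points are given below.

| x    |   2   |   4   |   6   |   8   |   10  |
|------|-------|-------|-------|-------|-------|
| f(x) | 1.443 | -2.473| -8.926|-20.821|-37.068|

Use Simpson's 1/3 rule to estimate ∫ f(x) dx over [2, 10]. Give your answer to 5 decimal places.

h = 2, n = 4.
(h/3)·[y₀ + 4y₁ + 2y₂ + 4y₃ + y₄] = 0.666667·(-146.653) = -97.76867.

-97.76867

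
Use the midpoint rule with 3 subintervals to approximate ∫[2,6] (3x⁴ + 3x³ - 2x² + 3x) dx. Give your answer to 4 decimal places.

5311.8025

h = (6 − 2)/3 = 1.333333.
Midpoints m₁,…,m₃ = 2.666667, 4, 5.333333.
f(m₁)=202.370370, f(m₂)=940, f(m₃)=2841.481481.
h·[f(m₁) + f(m₂) + f(m₃)] = 1.333333·(3983.851852) = 5311.8025.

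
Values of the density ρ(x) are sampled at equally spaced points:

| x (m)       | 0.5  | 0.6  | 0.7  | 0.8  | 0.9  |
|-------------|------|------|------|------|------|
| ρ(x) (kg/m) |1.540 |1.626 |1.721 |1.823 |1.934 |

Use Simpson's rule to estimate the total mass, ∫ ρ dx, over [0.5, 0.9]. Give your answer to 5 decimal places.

h = 0.1, n = 4.
(h/3)·[y₀ + 4y₁ + 2y₂ + 4y₃ + y₄] = 0.033333·(20.712) = 0.69040.

0.69040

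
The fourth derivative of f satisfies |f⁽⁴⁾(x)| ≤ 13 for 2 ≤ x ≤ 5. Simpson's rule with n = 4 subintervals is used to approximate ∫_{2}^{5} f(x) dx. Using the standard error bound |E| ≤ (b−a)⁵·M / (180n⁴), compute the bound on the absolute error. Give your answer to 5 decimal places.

|E| ≤ (3)⁵·13 / (180·4⁴) = 3159/46080 = 0.06855.

0.06855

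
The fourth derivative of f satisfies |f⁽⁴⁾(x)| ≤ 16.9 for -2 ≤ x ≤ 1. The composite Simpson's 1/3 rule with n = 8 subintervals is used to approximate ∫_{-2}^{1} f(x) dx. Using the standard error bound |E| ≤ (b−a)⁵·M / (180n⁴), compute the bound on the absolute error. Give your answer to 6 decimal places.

0.005570

|E| ≤ (3)⁵·16.9 / (180·8⁴) = 4106.7/737280 = 0.005570.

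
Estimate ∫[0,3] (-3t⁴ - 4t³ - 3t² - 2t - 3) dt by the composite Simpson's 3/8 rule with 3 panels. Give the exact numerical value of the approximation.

h = (3 − 0)/3 = 1.
Nodes t₀,…,t₃ = 0, 1, 2, 3.
f(t) = -3t⁴ - 4t³ - 3t² - 2t - 3: f₀=-3, f₁=-15, f₂=-99, f₃=-387.
(3h/8)·[f₀ + 3f₁ + 3f₂ + f₃] = 0.375·(-732) = -274.5.

-274.5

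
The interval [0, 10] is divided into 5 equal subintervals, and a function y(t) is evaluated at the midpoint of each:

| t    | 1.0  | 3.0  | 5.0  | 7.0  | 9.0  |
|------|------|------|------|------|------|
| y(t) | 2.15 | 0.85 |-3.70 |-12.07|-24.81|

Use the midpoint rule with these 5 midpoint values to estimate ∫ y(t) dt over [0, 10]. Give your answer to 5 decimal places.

h = 2, n = 5.
h·[y(m₁) + y(m₂) + y(m₃) + y(m₄) + y(m₅)] = 2·(-37.58) = -75.16000.

-75.16000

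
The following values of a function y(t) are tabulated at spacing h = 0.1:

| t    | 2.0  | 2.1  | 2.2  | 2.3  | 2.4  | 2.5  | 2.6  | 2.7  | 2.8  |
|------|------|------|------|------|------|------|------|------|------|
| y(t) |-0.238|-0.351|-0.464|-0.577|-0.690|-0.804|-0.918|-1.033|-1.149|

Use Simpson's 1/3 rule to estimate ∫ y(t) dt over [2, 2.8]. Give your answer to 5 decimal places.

-0.55303

h = 0.1, n = 8.
(h/3)·[y₀ + 4y₁ + 2y₂ + 4y₃ + 2y₄ + 4y₅ + 2y₆ + 4y₇ + y₈] = 0.033333·(-16.591) = -0.55303.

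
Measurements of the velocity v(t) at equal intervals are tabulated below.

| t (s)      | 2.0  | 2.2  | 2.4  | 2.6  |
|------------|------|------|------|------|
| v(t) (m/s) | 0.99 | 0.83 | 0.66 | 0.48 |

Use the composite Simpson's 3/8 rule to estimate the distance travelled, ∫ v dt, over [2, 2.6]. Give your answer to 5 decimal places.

0.44550

h = 0.2, n = 3.
(3h/8)·[y₀ + 3y₁ + 3y₂ + y₃] = 0.075·(5.94) = 0.44550.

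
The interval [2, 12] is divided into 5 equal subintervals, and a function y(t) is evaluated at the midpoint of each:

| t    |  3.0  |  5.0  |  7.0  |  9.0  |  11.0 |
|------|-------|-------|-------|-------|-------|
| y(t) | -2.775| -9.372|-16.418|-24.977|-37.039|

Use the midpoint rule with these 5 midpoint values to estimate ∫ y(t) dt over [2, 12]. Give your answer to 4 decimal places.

h = 2, n = 5.
h·[y(m₁) + y(m₂) + y(m₃) + y(m₄) + y(m₅)] = 2·(-90.581) = -181.1620.

-181.1620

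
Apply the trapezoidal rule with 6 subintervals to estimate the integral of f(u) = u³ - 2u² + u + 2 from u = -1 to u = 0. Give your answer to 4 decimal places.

h = (0 − (-1))/6 = 0.166667.
Nodes u₀,…,u₆ = -1, -0.833333, -0.666667, -0.5, -0.333333, -0.166667, 0.
f(u) = u³ - 2u² + u + 2: f₀=-2, f₁=-0.800926, f₂=0.148148, f₃=0.875, f₄=1.407407, f₅=1.773148, f₆=2.
(h/2)·[f₀ + 2f₁ + 2f₂ + 2f₃ + 2f₄ + 2f₅ + f₆] = 0.083333·(6.805556) = 0.5671.

0.5671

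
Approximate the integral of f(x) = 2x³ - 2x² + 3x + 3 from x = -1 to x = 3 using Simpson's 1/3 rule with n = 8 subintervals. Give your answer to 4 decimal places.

45.3333

h = (3 − (-1))/8 = 0.5.
Nodes x₀,…,x₈ = -1, -0.5, 0, 0.5, 1, 1.5, 2, 2.5, 3.
f(x) = 2x³ - 2x² + 3x + 3: f₀=-4, f₁=0.75, f₂=3, f₃=4.25, f₄=6, f₅=9.75, f₆=17, f₇=29.25, f₈=48.
(h/3)·[f₀ + 4f₁ + 2f₂ + 4f₃ + 2f₄ + 4f₅ + 2f₆ + 4f₇ + f₈] = 0.166667·(272) = 45.3333.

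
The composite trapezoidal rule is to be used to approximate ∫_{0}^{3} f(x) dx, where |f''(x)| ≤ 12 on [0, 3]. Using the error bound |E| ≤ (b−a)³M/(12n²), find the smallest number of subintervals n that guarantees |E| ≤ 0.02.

37

Need 324/(12n²) ≤ 0.02.
n² ≥ 324/(12·0.02) = 1350 ⇒ n ≥ 36.7423, so the smallest n is 37.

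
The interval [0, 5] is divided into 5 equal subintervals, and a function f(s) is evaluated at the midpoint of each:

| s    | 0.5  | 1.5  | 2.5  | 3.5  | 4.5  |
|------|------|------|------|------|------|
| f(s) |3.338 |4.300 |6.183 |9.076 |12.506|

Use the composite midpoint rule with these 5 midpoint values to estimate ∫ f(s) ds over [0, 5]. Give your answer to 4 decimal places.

35.4030

h = 1, n = 5.
h·[y(m₁) + y(m₂) + y(m₃) + y(m₄) + y(m₅)] = 1·(35.403) = 35.4030.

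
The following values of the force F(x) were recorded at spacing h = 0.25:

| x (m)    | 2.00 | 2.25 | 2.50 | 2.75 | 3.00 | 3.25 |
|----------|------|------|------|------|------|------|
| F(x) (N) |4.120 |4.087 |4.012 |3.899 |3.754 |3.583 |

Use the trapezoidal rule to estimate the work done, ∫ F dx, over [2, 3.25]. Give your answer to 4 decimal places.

h = 0.25, n = 5.
(h/2)·[y₀ + 2y₁ + 2y₂ + 2y₃ + 2y₄ + y₅] = 0.125·(39.207) = 4.9009.

4.9009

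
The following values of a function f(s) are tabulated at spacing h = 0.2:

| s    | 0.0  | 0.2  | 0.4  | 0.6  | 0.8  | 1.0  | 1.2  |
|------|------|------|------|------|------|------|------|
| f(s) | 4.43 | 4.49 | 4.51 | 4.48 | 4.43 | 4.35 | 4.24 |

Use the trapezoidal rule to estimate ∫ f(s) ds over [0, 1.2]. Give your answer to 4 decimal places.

h = 0.2, n = 6.
(h/2)·[y₀ + 2y₁ + 2y₂ + 2y₃ + 2y₄ + 2y₅ + y₆] = 0.1·(53.19) = 5.3190.

5.3190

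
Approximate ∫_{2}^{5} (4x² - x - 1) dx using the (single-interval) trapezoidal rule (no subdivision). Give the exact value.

160.5

T = (b−a)/2 · [f(2) + f(5)] = 1.5·[13 + 94] = 160.5.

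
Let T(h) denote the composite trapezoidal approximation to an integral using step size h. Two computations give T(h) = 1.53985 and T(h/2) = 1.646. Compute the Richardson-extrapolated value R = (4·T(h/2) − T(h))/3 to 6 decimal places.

1.681383

R = (4·T(h/2) − T(h)) / 3 = (4·1.646 − 1.53985)/3 = (5.04415)/3 = 1.681383.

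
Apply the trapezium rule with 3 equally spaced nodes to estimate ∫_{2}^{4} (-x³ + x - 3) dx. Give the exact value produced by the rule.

h = (4 − 2)/2 = 1.
Nodes x₀,…,x₂ = 2, 3, 4.
f(x) = -x³ + x - 3: f₀=-9, f₁=-27, f₂=-63.
(h/2)·[f₀ + 2f₁ + f₂] = 0.5·(-126) = -63.

-63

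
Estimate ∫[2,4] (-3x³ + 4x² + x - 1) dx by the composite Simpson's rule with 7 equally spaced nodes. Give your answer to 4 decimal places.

h = (4 − 2)/6 = 0.333333.
Nodes x₀,…,x₆ = 2, 2.333333, 2.666667, 3, 3.333333, 3.666667, 4.
f(x) = -3x³ + 4x² + x - 1: f₀=-7, f₁=-15, f₂=-26.777778, f₃=-43, f₄=-64.333333, f₅=-91.444444, f₆=-125.
(h/3)·[f₀ + 4f₁ + 2f₂ + 4f₃ + 2f₄ + 4f₅ + f₆] = 0.111111·(-912) = -101.3333.

-101.3333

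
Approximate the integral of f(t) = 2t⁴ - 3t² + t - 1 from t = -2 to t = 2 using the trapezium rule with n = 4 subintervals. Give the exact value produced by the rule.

h = (2 − (-2))/4 = 1.
Nodes t₀,…,t₄ = -2, -1, 0, 1, 2.
f(t) = 2t⁴ - 3t² + t - 1: f₀=17, f₁=-3, f₂=-1, f₃=-1, f₄=21.
(h/2)·[f₀ + 2f₁ + 2f₂ + 2f₃ + f₄] = 0.5·(28) = 14.

14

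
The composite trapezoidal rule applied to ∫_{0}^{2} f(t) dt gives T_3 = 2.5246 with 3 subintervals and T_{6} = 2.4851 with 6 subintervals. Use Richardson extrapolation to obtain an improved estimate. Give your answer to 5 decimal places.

2.47193

R = (4·T_{6} − T_3) / 3 = (4·2.4851 − 2.5246)/3 = (7.4158)/3 = 2.47193.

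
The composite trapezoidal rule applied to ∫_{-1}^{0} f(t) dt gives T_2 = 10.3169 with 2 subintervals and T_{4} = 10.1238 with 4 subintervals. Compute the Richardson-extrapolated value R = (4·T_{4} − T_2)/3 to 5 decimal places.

R = (4·T_{4} − T_2) / 3 = (4·10.1238 − 10.3169)/3 = (30.1783)/3 = 10.05943.

10.05943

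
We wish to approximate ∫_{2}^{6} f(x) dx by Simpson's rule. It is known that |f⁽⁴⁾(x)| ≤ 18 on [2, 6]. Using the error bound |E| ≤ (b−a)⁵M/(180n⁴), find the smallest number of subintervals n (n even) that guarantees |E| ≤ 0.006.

12

Need 18432/(180n⁴) ≤ 0.006.
n⁴ ≥ 18432/(180·0.006) = 17066.7 ⇒ n ≥ 11.4298, so the smallest even n is 12. (n must be even for Simpson's rule.)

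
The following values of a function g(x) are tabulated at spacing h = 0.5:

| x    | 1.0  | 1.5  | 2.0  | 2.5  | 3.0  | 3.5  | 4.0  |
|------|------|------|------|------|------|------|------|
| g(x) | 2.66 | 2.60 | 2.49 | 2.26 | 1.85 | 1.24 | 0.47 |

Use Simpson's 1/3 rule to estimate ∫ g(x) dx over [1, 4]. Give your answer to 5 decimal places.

h = 0.5, n = 6.
(h/3)·[y₀ + 4y₁ + 2y₂ + 4y₃ + 2y₄ + 4y₅ + y₆] = 0.166667·(36.21) = 6.03500.

6.03500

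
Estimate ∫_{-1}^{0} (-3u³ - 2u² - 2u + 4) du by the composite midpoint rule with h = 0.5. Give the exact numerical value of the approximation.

5.03125

h = (0 − (-1))/2 = 0.5.
Midpoints m₁,…,m₂ = -0.75, -0.25.
f(m₁)=5.640625, f(m₂)=4.421875.
h·[f(m₁) + f(m₂)] = 0.5·(10.0625) = 5.03125.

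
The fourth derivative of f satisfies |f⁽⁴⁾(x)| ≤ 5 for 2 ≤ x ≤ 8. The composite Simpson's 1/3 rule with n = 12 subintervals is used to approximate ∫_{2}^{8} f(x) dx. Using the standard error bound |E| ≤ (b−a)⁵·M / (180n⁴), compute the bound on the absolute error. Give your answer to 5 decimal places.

0.01042

|E| ≤ (6)⁵·5 / (180·12⁴) = 38880/3732480 = 0.01042.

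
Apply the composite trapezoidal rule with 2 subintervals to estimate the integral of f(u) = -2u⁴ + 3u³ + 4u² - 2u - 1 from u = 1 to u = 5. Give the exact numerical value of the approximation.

-888

h = (5 − 1)/2 = 2.
Nodes u₀,…,u₂ = 1, 3, 5.
f(u) = -2u⁴ + 3u³ + 4u² - 2u - 1: f₀=2, f₁=-52, f₂=-786.
(h/2)·[f₀ + 2f₁ + f₂] = 1·(-888) = -888.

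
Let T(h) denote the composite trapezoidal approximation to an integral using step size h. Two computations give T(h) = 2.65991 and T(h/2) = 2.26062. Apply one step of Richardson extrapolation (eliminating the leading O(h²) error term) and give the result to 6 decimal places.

R = (4·T(h/2) − T(h)) / 3 = (4·2.26062 − 2.65991)/3 = (6.38257)/3 = 2.127523.

2.127523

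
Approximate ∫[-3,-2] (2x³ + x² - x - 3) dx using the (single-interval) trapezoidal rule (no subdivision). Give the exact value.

T = (b−a)/2 · [f(-3) + f(-2)] = 0.5·[(-45) + (-13)] = -29.

-29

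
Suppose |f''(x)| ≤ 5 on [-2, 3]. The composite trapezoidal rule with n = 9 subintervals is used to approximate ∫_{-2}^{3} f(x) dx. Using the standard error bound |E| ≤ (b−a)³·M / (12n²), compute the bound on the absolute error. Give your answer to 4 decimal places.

0.6430

|E| ≤ (5)³·5 / (12·9²) = 625/972 = 0.6430.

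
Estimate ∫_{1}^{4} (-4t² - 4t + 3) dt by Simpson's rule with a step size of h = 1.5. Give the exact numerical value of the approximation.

-105

h = (4 − 1)/2 = 1.5.
Nodes t₀,…,t₂ = 1, 2.5, 4.
f(t) = -4t² - 4t + 3: f₀=-5, f₁=-32, f₂=-77.
(h/3)·[f₀ + 4f₁ + f₂] = 0.5·(-210) = -105.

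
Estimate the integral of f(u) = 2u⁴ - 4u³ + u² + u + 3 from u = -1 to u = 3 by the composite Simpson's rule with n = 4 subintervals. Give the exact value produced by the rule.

44

h = (3 − (-1))/4 = 1.
Nodes u₀,…,u₄ = -1, 0, 1, 2, 3.
f(u) = 2u⁴ - 4u³ + u² + u + 3: f₀=9, f₁=3, f₂=3, f₃=9, f₄=69.
(h/3)·[f₀ + 4f₁ + 2f₂ + 4f₃ + f₄] = 0.333333·(132) = 44.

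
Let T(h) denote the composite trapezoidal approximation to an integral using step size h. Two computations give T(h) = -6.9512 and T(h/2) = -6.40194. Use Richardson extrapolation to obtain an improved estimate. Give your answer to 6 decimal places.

-6.218853

R = (4·T(h/2) − T(h)) / 3 = (4·(-6.40194) − (-6.9512))/3 = (-18.65656)/3 = -6.218853.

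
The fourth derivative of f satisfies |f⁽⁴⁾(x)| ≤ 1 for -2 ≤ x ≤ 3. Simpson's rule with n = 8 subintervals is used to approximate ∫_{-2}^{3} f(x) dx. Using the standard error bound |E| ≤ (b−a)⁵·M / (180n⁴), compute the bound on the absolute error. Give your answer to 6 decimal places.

0.004239

|E| ≤ (5)⁵·1 / (180·8⁴) = 3125/737280 = 0.004239.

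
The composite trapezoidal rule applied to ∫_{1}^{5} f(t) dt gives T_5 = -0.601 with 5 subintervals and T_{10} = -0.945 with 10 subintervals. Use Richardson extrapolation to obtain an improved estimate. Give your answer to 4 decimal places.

-1.0597

R = (4·T_{10} − T_5) / 3 = (4·(-0.945) − (-0.601))/3 = (-3.179)/3 = -1.0597.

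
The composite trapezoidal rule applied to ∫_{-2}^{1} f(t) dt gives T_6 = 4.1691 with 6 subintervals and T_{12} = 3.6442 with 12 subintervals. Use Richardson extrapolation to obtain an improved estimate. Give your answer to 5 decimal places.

3.46923

R = (4·T_{12} − T_6) / 3 = (4·3.6442 − 4.1691)/3 = (10.4077)/3 = 3.46923.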